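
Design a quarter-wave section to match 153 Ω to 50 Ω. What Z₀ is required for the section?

Z_qwt = √(Z_0·R_L) = √(50 × 153) = √7650

Z_qwt ≈ 87.5 Ω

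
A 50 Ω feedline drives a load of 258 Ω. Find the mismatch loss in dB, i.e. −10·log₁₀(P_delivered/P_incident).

Γ = (258 − 50)/(258 + 50) = 0.675
|Γ|² = 0.456, so P_del/P_inc = 1 − |Γ|² = 0.544
ML = −10·log₁₀(1 − |Γ|²)

mismatch loss ≈ 2.64 dB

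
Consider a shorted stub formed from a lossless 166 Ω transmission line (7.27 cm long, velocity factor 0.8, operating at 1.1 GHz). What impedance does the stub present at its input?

λ = v/f = 0.8·c / 1.1 GHz = 0.218 m
βl = 2π·l/λ = 2π × 0.333 = 120°
tan(βl) = -1.74
For a shorted stub, Z_in = jZ_0·tan(βl)

Z_in ≈ −j288 Ω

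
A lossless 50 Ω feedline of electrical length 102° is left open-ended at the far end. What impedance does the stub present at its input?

Z_in ≈ +j10.6 Ω

tan(βl) = -4.7
For an open-ended stub, Z_in = −jZ_0·cot(βl) = −jZ_0/tan(βl)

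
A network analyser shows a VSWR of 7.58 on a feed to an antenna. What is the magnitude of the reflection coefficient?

|Γ| ≈ 0.767

|Γ| = (S − 1)/(S + 1) = (7.58 − 1)/(7.58 + 1) = 6.58/8.58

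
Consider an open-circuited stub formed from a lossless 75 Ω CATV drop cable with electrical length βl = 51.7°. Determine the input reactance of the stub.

X_in ≈ -59.2 Ω (capacitive)

tan(βl) = 1.27
For an open-circuited stub, Z_in = −jZ_0·cot(βl) = −jZ_0/tan(βl)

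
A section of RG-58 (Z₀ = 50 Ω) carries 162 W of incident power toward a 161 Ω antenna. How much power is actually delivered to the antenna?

P_delivered ≈ 117 W

Γ = (161 − 50)/(161 + 50) = 0.526
|Γ|² = 0.277
P_refl = |Γ|²·P_inc = 44.8 W, P_del = (1 − |Γ|²)·P_inc = 117 W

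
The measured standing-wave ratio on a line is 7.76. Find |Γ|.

|Γ| = (S − 1)/(S + 1) = (7.76 − 1)/(7.76 + 1) = 6.76/8.76

|Γ| ≈ 0.772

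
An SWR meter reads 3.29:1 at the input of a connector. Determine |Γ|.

|Γ| = (S − 1)/(S + 1) = (3.29 − 1)/(3.29 + 1) = 2.29/4.29

|Γ| ≈ 0.534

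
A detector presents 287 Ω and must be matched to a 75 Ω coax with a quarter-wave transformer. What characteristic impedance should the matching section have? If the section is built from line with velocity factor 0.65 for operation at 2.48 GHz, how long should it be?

Z_qwt = √(Z_0·R_L) = √(75 × 287) = √21520
λ = 0.65·c/f = 0.0786 m, so l = λ/4 = 0.0197 m

Z_qwt ≈ 147 Ω; length ≈ 1.97 cm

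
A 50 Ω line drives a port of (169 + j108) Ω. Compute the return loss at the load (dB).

RL ≈ 3.63 dB

Γ = (119 + j108)/(219 + j108), |Γ| = 0.658
RL = −20·log₁₀|Γ| = −20·log₁₀(0.658)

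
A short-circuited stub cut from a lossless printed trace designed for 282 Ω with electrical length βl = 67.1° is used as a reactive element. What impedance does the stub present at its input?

tan(βl) = 2.37
For a short-circuited stub, Z_in = jZ_0·tan(βl)

Z_in ≈ +j668 Ω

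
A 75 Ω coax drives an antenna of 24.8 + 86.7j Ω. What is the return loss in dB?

RL ≈ 2.41 dB

Γ = (-50.2 + j86.7)/(99.8 + j86.7), |Γ| = 0.758
RL = −20·log₁₀|Γ| = −20·log₁₀(0.758)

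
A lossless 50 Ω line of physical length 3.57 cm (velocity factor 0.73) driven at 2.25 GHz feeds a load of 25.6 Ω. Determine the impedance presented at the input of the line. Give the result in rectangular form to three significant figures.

λ = v/f = 0.73·c / 2.25 GHz = 0.0973 m
βl = 2π·l/λ = 2π × 0.367 = 132°
tan(βl) = tan(132°) = -1.11
Z_in = Z_0·(Z_L + jZ_0·tanβl)/(Z_0 + jZ_L·tanβl)
     = 50·(25.6 − j55.5)/(50 − j28.4)

Z_in ≈ 43.2 − j30.9 Ω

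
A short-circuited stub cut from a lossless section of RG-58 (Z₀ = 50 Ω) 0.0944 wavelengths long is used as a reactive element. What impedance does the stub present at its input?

βl = 2π × 0.0944 = 34°
tan(βl) = 0.674
For a short-circuited stub, Z_in = jZ_0·tan(βl)

Z_in ≈ +j33.7 Ω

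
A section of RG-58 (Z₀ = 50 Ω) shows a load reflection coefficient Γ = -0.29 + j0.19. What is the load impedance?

Z_L ≈ 25.9 + j11.2 Ω

Z_L = Z_0·(1 + Γ)/(1 − Γ) = 50·(0.71 + j0.19)/(1.29 − j0.19)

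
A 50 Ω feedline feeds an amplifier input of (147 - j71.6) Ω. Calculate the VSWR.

VSWR ≈ 3.71

Γ = (Z_L − Z_0)/(Z_L + Z_0) = (97 − j71.6)/(197 − j71.6)
|Γ| = 121/210 = 0.575
VSWR = (1 + |Γ|)/(1 − |Γ|) = 1.58/0.425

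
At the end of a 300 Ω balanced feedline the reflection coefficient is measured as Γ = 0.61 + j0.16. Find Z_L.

Z_L = Z_0·(1 + Γ)/(1 − Γ) = 300·(1.61 + j0.16)/(0.39 − j0.16)

Z_L ≈ 1020 + j540 Ω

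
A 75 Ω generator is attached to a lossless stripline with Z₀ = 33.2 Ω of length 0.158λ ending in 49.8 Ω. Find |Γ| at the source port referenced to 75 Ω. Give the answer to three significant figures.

βl = 2π × 0.158 = 56.9°
tan(βl) = 1.53
Z_in = Z_0·(Z_L + jZ_0·tanβl)/(Z_0 + jZ_L·tanβl) = 26.5 − j10.1 Ω
Γ_s = (Z_in − Z_s)/(Z_in + Z_s) = (-48.5 − j10.1)/(102 − j10.1), |Γ_s| = 0.485

|Γ| ≈ 0.485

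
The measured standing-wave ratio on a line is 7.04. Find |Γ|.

|Γ| ≈ 0.751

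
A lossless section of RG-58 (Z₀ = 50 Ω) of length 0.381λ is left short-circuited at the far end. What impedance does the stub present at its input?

βl = 2π × 0.381 = 137°
tan(βl) = -0.927
For a short-circuited stub, Z_in = jZ_0·tan(βl)

Z_in ≈ −j46.4 Ω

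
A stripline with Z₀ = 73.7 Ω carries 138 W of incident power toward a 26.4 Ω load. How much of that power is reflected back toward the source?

P_reflected ≈ 30.8 W

Γ = (26.4 − 73.7)/(26.4 + 73.7) = -0.473
|Γ|² = 0.223
P_refl = |Γ|²·P_inc = 30.8 W, P_del = (1 − |Γ|²)·P_inc = 107 W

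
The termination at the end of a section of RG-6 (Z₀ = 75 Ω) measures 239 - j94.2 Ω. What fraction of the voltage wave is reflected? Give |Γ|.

|Γ| ≈ 0.577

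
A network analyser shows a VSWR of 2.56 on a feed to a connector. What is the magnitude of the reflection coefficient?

|Γ| ≈ 0.438

|Γ| = (S − 1)/(S + 1) = (2.56 − 1)/(2.56 + 1) = 1.56/3.56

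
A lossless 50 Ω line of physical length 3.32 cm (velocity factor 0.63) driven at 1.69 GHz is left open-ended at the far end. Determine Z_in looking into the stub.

Z_in ≈ +j15.2 Ω

λ = v/f = 0.63·c / 1.69 GHz = 0.112 m
βl = 2π·l/λ = 2π × 0.297 = 107°
tan(βl) = -3.3
For an open-ended stub, Z_in = −jZ_0·cot(βl) = −jZ_0/tan(βl)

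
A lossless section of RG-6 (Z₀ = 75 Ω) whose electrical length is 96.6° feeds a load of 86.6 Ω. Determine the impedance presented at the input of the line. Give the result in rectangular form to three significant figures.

tan(βl) = tan(96.6°) = -8.64
Z_in = Z_0·(Z_L + jZ_0·tanβl)/(Z_0 + jZ_L·tanβl)
     = 75·(86.6 − j648)/(75 − j748)

Z_in ≈ 65.2 + j2.15 Ω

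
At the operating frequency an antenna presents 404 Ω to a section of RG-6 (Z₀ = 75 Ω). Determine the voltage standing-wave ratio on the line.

Γ = (404 − 75)/(404 + 75) = 0.687
VSWR = (1 + 0.687)/(1 − 0.687)

VSWR ≈ 5.39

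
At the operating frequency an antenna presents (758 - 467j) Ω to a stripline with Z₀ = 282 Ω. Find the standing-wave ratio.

VSWR ≈ 3.82

Γ = (Z_L − Z_0)/(Z_L + Z_0) = (476 − j467)/(1040 − j467)
|Γ| = 667/1140 = 0.585
VSWR = (1 + |Γ|)/(1 − |Γ|) = 1.58/0.415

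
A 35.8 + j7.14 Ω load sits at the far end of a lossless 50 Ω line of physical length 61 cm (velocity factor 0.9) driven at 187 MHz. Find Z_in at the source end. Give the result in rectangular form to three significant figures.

λ = v/f = 0.9·c / 187 MHz = 1.44 m
βl = 2π·l/λ = 2π × 0.422 = 152°
tan(βl) = tan(152°) = -0.53
Z_in = Z_0·(Z_L + jZ_0·tanβl)/(Z_0 + jZ_L·tanβl)
     = 50·(35.8 − j19.3)/(53.8 − j19)

Z_in ≈ 35.2 − j5.56 Ω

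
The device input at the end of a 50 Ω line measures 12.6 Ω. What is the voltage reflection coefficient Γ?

Γ = (Z_L − Z_0)/(Z_L + Z_0) = (12.6 − 50)/(12.6 + 50) = -37.4/62.6

Γ = -0.597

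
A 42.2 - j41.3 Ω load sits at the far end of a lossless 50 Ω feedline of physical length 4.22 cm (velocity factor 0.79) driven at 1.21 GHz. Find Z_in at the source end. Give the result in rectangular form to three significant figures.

λ = v/f = 0.79·c / 1.21 GHz = 0.196 m
βl = 2π·l/λ = 2π × 0.215 = 77.6°
tan(βl) = tan(77.6°) = 4.53
Z_in = Z_0·(Z_L + jZ_0·tanβl)/(Z_0 + jZ_L·tanβl)
     = 50·(42.2 + j185)/(237 + j191)

Z_in ≈ 24.5 + j19.3 Ω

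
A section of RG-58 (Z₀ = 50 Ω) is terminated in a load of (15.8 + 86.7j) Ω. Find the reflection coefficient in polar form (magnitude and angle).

Γ ≈ 0.856 ∠ 58.7°

Γ = (Z_L − Z_0)/(Z_L + Z_0) = (-34.2 + j86.7)/(65.8 + j86.7)
|Γ| = 93.2/109 = 0.856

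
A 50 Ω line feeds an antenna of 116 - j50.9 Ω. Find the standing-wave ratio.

Γ = (Z_L − Z_0)/(Z_L + Z_0) = (66 − j50.9)/(166 − j50.9)
|Γ| = 83.3/174 = 0.48
VSWR = (1 + |Γ|)/(1 − |Γ|) = 1.48/0.52

VSWR ≈ 2.85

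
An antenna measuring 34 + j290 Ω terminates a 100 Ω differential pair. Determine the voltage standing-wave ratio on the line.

Γ = (Z_L − Z_0)/(Z_L + Z_0) = (-66 + j290)/(134 + j290)
|Γ| = 297/319 = 0.931
VSWR = (1 + |Γ|)/(1 − |Γ|) = 1.93/0.069

VSWR ≈ 28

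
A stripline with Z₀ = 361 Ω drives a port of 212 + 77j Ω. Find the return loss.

Γ = (-149 + j77)/(573 + j77), |Γ| = 0.29
RL = −20·log₁₀|Γ| = −20·log₁₀(0.29)

RL ≈ 10.7 dB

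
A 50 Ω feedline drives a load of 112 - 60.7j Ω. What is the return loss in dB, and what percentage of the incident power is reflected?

Γ = (62 − j60.7)/(162 − j60.7), |Γ| = 0.502
RL = −20·log₁₀(0.502) = 5.99 dB
P_refl/P_inc = |Γ|² = 0.252

RL ≈ 5.99 dB; 25.2% of incident power reflected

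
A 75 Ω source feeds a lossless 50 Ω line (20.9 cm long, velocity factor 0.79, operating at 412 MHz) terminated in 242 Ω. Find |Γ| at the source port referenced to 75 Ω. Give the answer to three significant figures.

|Γ| ≈ 0.696

λ = v/f = 0.79·c / 412 MHz = 0.575 m
βl = 2π·l/λ = 2π × 0.363 = 131°
tan(βl) = -1.16
Z_in = Z_0·(Z_L + jZ_0·tanβl)/(Z_0 + jZ_L·tanβl) = 17.5 + j40 Ω
Γ_s = (Z_in − Z_s)/(Z_in + Z_s) = (-57.5 + j40)/(92.5 + j40), |Γ_s| = 0.696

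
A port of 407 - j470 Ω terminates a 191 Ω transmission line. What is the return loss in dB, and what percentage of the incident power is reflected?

RL ≈ 3.35 dB; 46.2% of incident power reflected

Γ = (216 − j470)/(598 − j470), |Γ| = 0.68
RL = −20·log₁₀(0.68) = 3.35 dB
P_refl/P_inc = |Γ|² = 0.462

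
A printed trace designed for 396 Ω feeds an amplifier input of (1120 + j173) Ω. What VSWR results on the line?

VSWR ≈ 2.91

Γ = (Z_L − Z_0)/(Z_L + Z_0) = (724 + j173)/(1516 + j173)
|Γ| = 744/1530 = 0.488
VSWR = (1 + |Γ|)/(1 − |Γ|) = 1.49/0.512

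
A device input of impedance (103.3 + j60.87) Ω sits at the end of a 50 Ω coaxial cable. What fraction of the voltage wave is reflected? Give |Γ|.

|Γ| ≈ 0.491

Γ = (Z_L − Z_0)/(Z_L + Z_0) = (53.3 + j60.87)/(153.3 + j60.87)
|Γ| = 80.9/165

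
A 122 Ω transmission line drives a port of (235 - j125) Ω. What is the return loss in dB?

Γ = (113 − j125)/(357 − j125), |Γ| = 0.445
RL = −20·log₁₀|Γ| = −20·log₁₀(0.445)

RL ≈ 7.02 dB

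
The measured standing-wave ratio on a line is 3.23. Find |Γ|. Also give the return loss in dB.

|Γ| ≈ 0.527; return loss ≈ 5.56 dB

|Γ| = (S − 1)/(S + 1) = (3.23 − 1)/(3.23 + 1) = 2.23/4.23
RL = −20·log₁₀|Γ| = −20·log₁₀(0.527)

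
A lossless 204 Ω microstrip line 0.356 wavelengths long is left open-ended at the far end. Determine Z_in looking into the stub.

βl = 2π × 0.356 = 128°
tan(βl) = -1.27
For an open-ended stub, Z_in = −jZ_0·cot(βl) = −jZ_0/tan(βl)

Z_in ≈ +j160 Ω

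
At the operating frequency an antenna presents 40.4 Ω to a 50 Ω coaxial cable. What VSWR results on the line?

VSWR ≈ 1.24

For a purely resistive load, VSWR = R_L/Z_0 or Z_0/R_L (whichever > 1) = 50/40.4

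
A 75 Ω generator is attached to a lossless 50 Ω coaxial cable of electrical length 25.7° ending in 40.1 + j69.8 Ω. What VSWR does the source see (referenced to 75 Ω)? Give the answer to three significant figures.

VSWR ≈ 2.85

tan(βl) = 0.481
Z_in = Z_0·(Z_L + jZ_0·tanβl)/(Z_0 + jZ_L·tanβl) = 192 + j59.7 Ω
Γ_s = (Z_in − Z_s)/(Z_in + Z_s) = (117 + j59.7)/(267 + j59.7), |Γ_s| = 0.481
VSWR = (1 + |Γ_s|)/(1 − |Γ_s|)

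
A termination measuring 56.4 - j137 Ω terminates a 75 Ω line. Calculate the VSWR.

Γ = (Z_L − Z_0)/(Z_L + Z_0) = (-18.6 − j137)/(131.4 − j137)
|Γ| = 138/190 = 0.728
VSWR = (1 + |Γ|)/(1 − |Γ|) = 1.73/0.272

VSWR ≈ 6.36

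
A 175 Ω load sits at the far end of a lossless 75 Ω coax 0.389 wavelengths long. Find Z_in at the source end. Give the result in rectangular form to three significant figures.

βl = 2π × 0.389 = 140°
tan(βl) = tan(140°) = -0.838
Z_in = Z_0·(Z_L + jZ_0·tanβl)/(Z_0 + jZ_L·tanβl)
     = 75·(175 − j62.8)/(75 − j147)

Z_in ≈ 61.8 + j57.9 Ω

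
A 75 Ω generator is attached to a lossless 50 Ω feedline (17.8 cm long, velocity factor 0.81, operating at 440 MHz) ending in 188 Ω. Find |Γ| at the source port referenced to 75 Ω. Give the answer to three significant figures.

λ = v/f = 0.81·c / 440 MHz = 0.552 m
βl = 2π·l/λ = 2π × 0.322 = 116°
tan(βl) = -2.05
Z_in = Z_0·(Z_L + jZ_0·tanβl)/(Z_0 + jZ_L·tanβl) = 16.2 + j22.3 Ω
Γ_s = (Z_in − Z_s)/(Z_in + Z_s) = (-58.8 + j22.3)/(91.2 + j22.3), |Γ_s| = 0.67

|Γ| ≈ 0.67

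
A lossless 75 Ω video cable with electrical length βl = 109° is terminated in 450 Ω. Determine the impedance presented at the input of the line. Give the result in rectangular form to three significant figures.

tan(βl) = tan(109°) = -2.9
Z_in = Z_0·(Z_L + jZ_0·tanβl)/(Z_0 + jZ_L·tanβl)
     = 75·(450 − j218)/(75 − j1310)

Z_in ≈ 13.9 + j25 Ω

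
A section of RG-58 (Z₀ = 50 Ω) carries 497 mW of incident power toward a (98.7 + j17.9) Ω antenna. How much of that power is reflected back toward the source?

P_reflected ≈ 59.6 mW

|Γ| = |(48.7 + j17.9)/(148.7 + j17.9)| = 0.346
|Γ|² = 0.12
P_refl = |Γ|²·P_inc = 59.6 mW, P_del = (1 − |Γ|²)·P_inc = 437 mW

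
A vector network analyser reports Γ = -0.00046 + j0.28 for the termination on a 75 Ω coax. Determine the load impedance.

Z_L = Z_0·(1 + Γ)/(1 − Γ) = 75·(1 + j0.28)/(1 − j0.28)

Z_L ≈ 64 + j38.9 Ω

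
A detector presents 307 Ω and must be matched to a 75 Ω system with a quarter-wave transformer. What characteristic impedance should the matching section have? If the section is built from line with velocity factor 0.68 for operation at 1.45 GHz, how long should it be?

Z_qwt = √(Z_0·R_L) = √(75 × 307) = √23020
λ = 0.68·c/f = 0.141 m, so l = λ/4 = 0.0352 m

Z_qwt ≈ 152 Ω; length ≈ 3.52 cm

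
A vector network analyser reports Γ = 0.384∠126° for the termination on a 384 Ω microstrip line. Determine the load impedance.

Z_L = Z_0·(1 + Γ)/(1 − Γ) = 384·(0.774 + j0.311)/(1.23 − j0.311)

Z_L ≈ 205 + j149 Ω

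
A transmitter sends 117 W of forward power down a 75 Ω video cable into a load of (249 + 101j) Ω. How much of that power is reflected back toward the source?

P_reflected ≈ 41.1 W

|Γ| = |(174 + j101)/(324 + j101)| = 0.593
|Γ|² = 0.351
P_refl = |Γ|²·P_inc = 41.1 W, P_del = (1 − |Γ|²)·P_inc = 75.9 W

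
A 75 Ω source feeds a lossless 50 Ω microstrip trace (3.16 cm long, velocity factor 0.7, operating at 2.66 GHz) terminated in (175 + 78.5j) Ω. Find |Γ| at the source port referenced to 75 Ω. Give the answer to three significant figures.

λ = v/f = 0.7·c / 2.66 GHz = 0.0789 m
βl = 2π·l/λ = 2π × 0.4 = 144°
tan(βl) = -0.724
Z_in = Z_0·(Z_L + jZ_0·tanβl)/(Z_0 + jZ_L·tanβl) = 24.3 + j48.6 Ω
Γ_s = (Z_in − Z_s)/(Z_in + Z_s) = (-50.7 + j48.6)/(99.3 + j48.6), |Γ_s| = 0.635

|Γ| ≈ 0.635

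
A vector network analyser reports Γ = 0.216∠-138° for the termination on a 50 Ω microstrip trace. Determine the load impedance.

Z_L = Z_0·(1 + Γ)/(1 − Γ) = 50·(0.839 − j0.145)/(1.16 + j0.145)

Z_L ≈ 34.9 − j10.6 Ω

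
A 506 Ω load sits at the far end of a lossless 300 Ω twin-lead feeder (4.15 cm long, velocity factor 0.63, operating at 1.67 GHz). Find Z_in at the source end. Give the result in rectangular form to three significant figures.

Z_in ≈ 251 + j136 Ω

λ = v/f = 0.63·c / 1.67 GHz = 0.113 m
βl = 2π·l/λ = 2π × 0.367 = 132°
tan(βl) = tan(132°) = -1.11
Z_in = Z_0·(Z_L + jZ_0·tanβl)/(Z_0 + jZ_L·tanβl)
     = 300·(506 − j333)/(300 − j562)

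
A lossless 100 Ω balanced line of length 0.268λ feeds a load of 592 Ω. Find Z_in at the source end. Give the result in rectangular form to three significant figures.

βl = 2π × 0.268 = 96.5°
tan(βl) = tan(96.5°) = -8.8
Z_in = Z_0·(Z_L + jZ_0·tanβl)/(Z_0 + jZ_L·tanβl)
     = 100·(592 − j880)/(100 − j5210)

Z_in ≈ 17.1 + j11 Ω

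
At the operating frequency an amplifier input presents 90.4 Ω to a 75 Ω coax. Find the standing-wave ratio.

For a purely resistive load, VSWR = R_L/Z_0 or Z_0/R_L (whichever > 1) = 90.4/75

VSWR ≈ 1.21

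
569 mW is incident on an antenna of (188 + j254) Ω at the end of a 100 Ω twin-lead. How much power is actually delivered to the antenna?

|Γ| = |(88 + j254)/(288 + j254)| = 0.7
|Γ|² = 0.49
P_refl = |Γ|²·P_inc = 279 mW, P_del = (1 − |Γ|²)·P_inc = 290 mW

P_delivered ≈ 290 mW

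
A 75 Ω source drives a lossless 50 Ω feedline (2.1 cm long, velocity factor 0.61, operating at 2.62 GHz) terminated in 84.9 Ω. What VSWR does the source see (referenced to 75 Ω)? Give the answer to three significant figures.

λ = v/f = 0.61·c / 2.62 GHz = 0.0698 m
βl = 2π·l/λ = 2π × 0.301 = 108°
tan(βl) = -3.04
Z_in = Z_0·(Z_L + jZ_0·tanβl)/(Z_0 + jZ_L·tanβl) = 31.5 + j10.4 Ω
Γ_s = (Z_in − Z_s)/(Z_in + Z_s) = (-43.5 + j10.4)/(106 + j10.4), |Γ_s| = 0.418
VSWR = (1 + |Γ_s|)/(1 − |Γ_s|)

VSWR ≈ 2.44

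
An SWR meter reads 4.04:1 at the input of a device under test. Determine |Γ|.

|Γ| ≈ 0.603

|Γ| = (S − 1)/(S + 1) = (4.04 − 1)/(4.04 + 1) = 3.04/5.04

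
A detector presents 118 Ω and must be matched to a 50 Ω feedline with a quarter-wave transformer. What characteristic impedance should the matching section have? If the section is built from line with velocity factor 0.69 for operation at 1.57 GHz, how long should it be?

Z_qwt = √(Z_0·R_L) = √(50 × 118) = √5900
λ = 0.69·c/f = 0.132 m, so l = λ/4 = 0.033 m

Z_qwt ≈ 76.8 Ω; length ≈ 3.3 cm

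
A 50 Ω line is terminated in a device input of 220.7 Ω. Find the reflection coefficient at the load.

Γ = (Z_L − Z_0)/(Z_L + Z_0) = (220.7 − 50)/(220.7 + 50) = 170.7/270.7

Γ = 0.631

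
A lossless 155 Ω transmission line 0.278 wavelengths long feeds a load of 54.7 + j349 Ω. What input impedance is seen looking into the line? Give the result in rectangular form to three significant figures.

Z_in ≈ 9.36 − j36.9 Ω

βl = 2π × 0.278 = 100°
tan(βl) = tan(100°) = -5.63
Z_in = Z_0·(Z_L + jZ_0·tanβl)/(Z_0 + jZ_L·tanβl)
     = 155·(54.7 − j523)/(2120 − j308)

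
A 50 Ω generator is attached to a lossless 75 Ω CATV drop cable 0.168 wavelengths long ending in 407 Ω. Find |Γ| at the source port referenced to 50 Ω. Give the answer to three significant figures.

|Γ| ≈ 0.652

βl = 2π × 0.168 = 60.5°
tan(βl) = 1.77
Z_in = Z_0·(Z_L + jZ_0·tanβl)/(Z_0 + jZ_L·tanβl) = 18.1 − j40.6 Ω
Γ_s = (Z_in − Z_s)/(Z_in + Z_s) = (-31.9 − j40.6)/(68.1 − j40.6), |Γ_s| = 0.652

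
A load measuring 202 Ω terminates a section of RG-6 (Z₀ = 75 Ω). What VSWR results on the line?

VSWR ≈ 2.69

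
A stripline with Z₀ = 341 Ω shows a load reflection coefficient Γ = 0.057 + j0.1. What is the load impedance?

Z_L = Z_0·(1 + Γ)/(1 − Γ) = 341·(1.06 + j0.1)/(0.943 − j0.1)

Z_L ≈ 374 + j75.8 Ω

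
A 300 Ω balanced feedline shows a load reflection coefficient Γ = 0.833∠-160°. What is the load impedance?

Z_L = Z_0·(1 + Γ)/(1 − Γ) = 300·(0.217 − j0.285)/(1.78 + j0.285)

Z_L ≈ 28.2 − j52.4 Ω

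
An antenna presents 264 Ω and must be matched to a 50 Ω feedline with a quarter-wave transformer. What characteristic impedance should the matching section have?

Z_qwt = √(Z_0·R_L) = √(50 × 264) = √13200

Z_qwt ≈ 115 Ω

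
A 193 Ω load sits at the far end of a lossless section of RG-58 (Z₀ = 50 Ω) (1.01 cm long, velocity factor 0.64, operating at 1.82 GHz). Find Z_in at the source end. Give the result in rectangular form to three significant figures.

Z_in ≈ 35.4 − j59.5 Ω

λ = v/f = 0.64·c / 1.82 GHz = 0.105 m
βl = 2π·l/λ = 2π × 0.0957 = 34.5°
tan(βl) = tan(34.5°) = 0.686
Z_in = Z_0·(Z_L + jZ_0·tanβl)/(Z_0 + jZ_L·tanβl)
     = 50·(193 + j34.3)/(50 + j132)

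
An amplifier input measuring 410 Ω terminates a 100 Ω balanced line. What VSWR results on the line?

VSWR ≈ 4.1

Γ = (410 − 100)/(410 + 100) = 0.608
VSWR = (1 + 0.608)/(1 − 0.608)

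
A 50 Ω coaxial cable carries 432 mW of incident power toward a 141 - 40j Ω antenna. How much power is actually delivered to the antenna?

|Γ| = |(91 − j40)/(191 − j40)| = 0.509
|Γ|² = 0.259
P_refl = |Γ|²·P_inc = 112 mW, P_del = (1 − |Γ|²)·P_inc = 320 mW

P_delivered ≈ 320 mW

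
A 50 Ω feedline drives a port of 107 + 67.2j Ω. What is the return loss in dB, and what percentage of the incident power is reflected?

RL ≈ 5.75 dB; 26.6% of incident power reflected

Γ = (57 + j67.2)/(157 + j67.2), |Γ| = 0.516
RL = −20·log₁₀(0.516) = 5.75 dB
P_refl/P_inc = |Γ|² = 0.266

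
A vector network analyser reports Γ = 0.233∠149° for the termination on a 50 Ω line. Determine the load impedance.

Z_L ≈ 32.5 + j8.25 Ω

Z_L = Z_0·(1 + Γ)/(1 − Γ) = 50·(0.8 + j0.12)/(1.2 − j0.12)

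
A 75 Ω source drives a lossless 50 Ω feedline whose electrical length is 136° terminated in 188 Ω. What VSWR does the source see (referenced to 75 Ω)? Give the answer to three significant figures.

VSWR ≈ 4.06

tan(βl) = -0.966
Z_in = Z_0·(Z_L + jZ_0·tanβl)/(Z_0 + jZ_L·tanβl) = 25.6 + j44.7 Ω
Γ_s = (Z_in − Z_s)/(Z_in + Z_s) = (-49.4 + j44.7)/(101 + j44.7), |Γ_s| = 0.605
VSWR = (1 + |Γ_s|)/(1 − |Γ_s|)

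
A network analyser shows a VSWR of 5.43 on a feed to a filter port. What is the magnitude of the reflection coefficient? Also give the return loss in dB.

|Γ| ≈ 0.689; return loss ≈ 3.24 dB

|Γ| = (S − 1)/(S + 1) = (5.43 − 1)/(5.43 + 1) = 4.43/6.43
RL = −20·log₁₀|Γ| = −20·log₁₀(0.689)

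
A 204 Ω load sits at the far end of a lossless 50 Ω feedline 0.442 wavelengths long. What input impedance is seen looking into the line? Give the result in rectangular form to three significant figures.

βl = 2π × 0.442 = 159°
tan(βl) = tan(159°) = -0.381
Z_in = Z_0·(Z_L + jZ_0·tanβl)/(Z_0 + jZ_L·tanβl)
     = 50·(204 − j19.1)/(50 − j77.8)

Z_in ≈ 68.3 + j87.2 Ω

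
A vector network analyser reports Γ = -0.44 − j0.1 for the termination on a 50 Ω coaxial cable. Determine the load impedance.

Z_L ≈ 19.1 − j4.8 Ω

Z_L = Z_0·(1 + Γ)/(1 − Γ) = 50·(0.56 − j0.1)/(1.44 + j0.1)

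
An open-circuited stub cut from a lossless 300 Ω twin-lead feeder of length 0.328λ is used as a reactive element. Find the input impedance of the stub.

βl = 2π × 0.328 = 118°
tan(βl) = -1.87
For an open-circuited stub, Z_in = −jZ_0·cot(βl) = −jZ_0/tan(βl)

Z_in ≈ +j160 Ω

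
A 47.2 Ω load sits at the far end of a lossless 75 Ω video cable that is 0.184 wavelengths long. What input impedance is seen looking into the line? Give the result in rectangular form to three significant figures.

Z_in ≈ 95.5 + j33.8 Ω

βl = 2π × 0.184 = 66.2°
tan(βl) = tan(66.2°) = 2.27
Z_in = Z_0·(Z_L + jZ_0·tanβl)/(Z_0 + jZ_L·tanβl)
     = 75·(47.2 + j170)/(75 + j107)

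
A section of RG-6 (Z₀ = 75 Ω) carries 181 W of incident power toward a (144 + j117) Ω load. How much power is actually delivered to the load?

P_delivered ≈ 127 W

|Γ| = |(69 + j117)/(219 + j117)| = 0.547
|Γ|² = 0.299
P_refl = |Γ|²·P_inc = 54.2 W, P_del = (1 − |Γ|²)·P_inc = 127 W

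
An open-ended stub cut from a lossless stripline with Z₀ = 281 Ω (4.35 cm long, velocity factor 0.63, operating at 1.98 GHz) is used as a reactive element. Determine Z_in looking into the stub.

λ = v/f = 0.63·c / 1.98 GHz = 0.0955 m
βl = 2π·l/λ = 2π × 0.456 = 164°
tan(βl) = -0.286
For an open-ended stub, Z_in = −jZ_0·cot(βl) = −jZ_0/tan(βl)

Z_in ≈ +j984 Ω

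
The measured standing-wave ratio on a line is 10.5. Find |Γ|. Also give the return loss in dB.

|Γ| ≈ 0.826; return loss ≈ 1.66 dB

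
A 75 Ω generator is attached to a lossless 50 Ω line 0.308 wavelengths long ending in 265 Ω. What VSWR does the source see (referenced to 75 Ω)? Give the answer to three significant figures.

VSWR ≈ 7.4

βl = 2π × 0.308 = 111°
tan(βl) = -2.62
Z_in = Z_0·(Z_L + jZ_0·tanβl)/(Z_0 + jZ_L·tanβl) = 10.8 + j18.3 Ω
Γ_s = (Z_in − Z_s)/(Z_in + Z_s) = (-64.2 + j18.3)/(85.8 + j18.3), |Γ_s| = 0.762
VSWR = (1 + |Γ_s|)/(1 − |Γ_s|)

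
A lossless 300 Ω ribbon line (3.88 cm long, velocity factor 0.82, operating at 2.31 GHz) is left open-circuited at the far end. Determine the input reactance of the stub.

X_in ≈ 262 Ω (inductive)

λ = v/f = 0.82·c / 2.31 GHz = 0.106 m
βl = 2π·l/λ = 2π × 0.364 = 131°
tan(βl) = -1.14
For an open-circuited stub, Z_in = −jZ_0·cot(βl) = −jZ_0/tan(βl)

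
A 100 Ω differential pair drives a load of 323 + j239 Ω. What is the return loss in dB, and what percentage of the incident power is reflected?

RL ≈ 3.44 dB; 45.3% of incident power reflected

Γ = (223 + j239)/(423 + j239), |Γ| = 0.673
RL = −20·log₁₀(0.673) = 3.44 dB
P_refl/P_inc = |Γ|² = 0.453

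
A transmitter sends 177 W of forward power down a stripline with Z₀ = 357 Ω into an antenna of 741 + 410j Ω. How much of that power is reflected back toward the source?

|Γ| = |(384 + j410)/(1098 + j410)| = 0.479
|Γ|² = 0.23
P_refl = |Γ|²·P_inc = 40.7 W, P_del = (1 − |Γ|²)·P_inc = 136 W

P_reflected ≈ 40.7 W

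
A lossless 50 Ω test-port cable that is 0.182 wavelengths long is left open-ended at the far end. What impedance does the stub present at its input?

βl = 2π × 0.182 = 65.5°
tan(βl) = 2.2
For an open-ended stub, Z_in = −jZ_0·cot(βl) = −jZ_0/tan(βl)

Z_in ≈ −j22.8 Ω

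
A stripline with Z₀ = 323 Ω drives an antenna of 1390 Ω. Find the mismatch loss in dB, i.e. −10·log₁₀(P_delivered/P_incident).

Γ = (1390 − 323)/(1390 + 323) = 0.623
|Γ|² = 0.388, so P_del/P_inc = 1 − |Γ|² = 0.612
ML = −10·log₁₀(1 − |Γ|²)

mismatch loss ≈ 2.13 dB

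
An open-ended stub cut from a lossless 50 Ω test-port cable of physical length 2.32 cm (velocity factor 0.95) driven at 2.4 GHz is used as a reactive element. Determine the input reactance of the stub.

λ = v/f = 0.95·c / 2.4 GHz = 0.119 m
βl = 2π·l/λ = 2π × 0.195 = 70.3°
tan(βl) = 2.8
For an open-ended stub, Z_in = −jZ_0·cot(βl) = −jZ_0/tan(βl)

X_in ≈ -17.9 Ω (capacitive)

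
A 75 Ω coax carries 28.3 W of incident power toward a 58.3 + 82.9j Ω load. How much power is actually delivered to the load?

P_delivered ≈ 20.1 W

|Γ| = |(-16.7 + j82.9)/(133.3 + j82.9)| = 0.539
|Γ|² = 0.29
P_refl = |Γ|²·P_inc = 8.21 W, P_del = (1 − |Γ|²)·P_inc = 20.1 W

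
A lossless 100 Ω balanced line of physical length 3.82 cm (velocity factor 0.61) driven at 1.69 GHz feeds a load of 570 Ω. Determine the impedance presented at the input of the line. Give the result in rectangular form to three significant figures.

λ = v/f = 0.61·c / 1.69 GHz = 0.108 m
βl = 2π·l/λ = 2π × 0.353 = 127°
tan(βl) = tan(127°) = -1.33
Z_in = Z_0·(Z_L + jZ_0·tanβl)/(Z_0 + jZ_L·tanβl)
     = 100·(570 − j133)/(100 − j756)

Z_in ≈ 27 + j71.8 Ω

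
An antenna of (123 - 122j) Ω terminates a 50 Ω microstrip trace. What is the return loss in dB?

Γ = (73 − j122)/(173 − j122), |Γ| = 0.672
RL = −20·log₁₀|Γ| = −20·log₁₀(0.672)

RL ≈ 3.46 dB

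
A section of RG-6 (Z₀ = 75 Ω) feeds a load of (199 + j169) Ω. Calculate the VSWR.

Γ = (Z_L − Z_0)/(Z_L + Z_0) = (124 + j169)/(274 + j169)
|Γ| = 210/322 = 0.651
VSWR = (1 + |Γ|)/(1 − |Γ|) = 1.65/0.349

VSWR ≈ 4.73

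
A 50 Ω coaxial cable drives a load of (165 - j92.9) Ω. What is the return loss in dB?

Γ = (115 − j92.9)/(215 − j92.9), |Γ| = 0.631
RL = −20·log₁₀|Γ| = −20·log₁₀(0.631)

RL ≈ 4 dB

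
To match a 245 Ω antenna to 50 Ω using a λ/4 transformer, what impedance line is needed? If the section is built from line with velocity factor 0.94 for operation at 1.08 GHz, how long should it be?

Z_qwt ≈ 111 Ω; length ≈ 6.53 cm

Z_qwt = √(Z_0·R_L) = √(50 × 245) = √12250
λ = 0.94·c/f = 0.261 m, so l = λ/4 = 0.0653 m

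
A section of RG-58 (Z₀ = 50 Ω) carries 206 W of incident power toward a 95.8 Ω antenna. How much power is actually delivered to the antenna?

Γ = (95.8 − 50)/(95.8 + 50) = 0.314
|Γ|² = 0.0987
P_refl = |Γ|²·P_inc = 20.3 W, P_del = (1 − |Γ|²)·P_inc = 186 W

P_delivered ≈ 186 W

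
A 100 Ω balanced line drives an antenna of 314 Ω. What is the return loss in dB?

Γ = (314 − 100)/(314 + 100) = 0.517
RL = −20·log₁₀|Γ| = −20·log₁₀(0.517)

RL ≈ 5.73 dB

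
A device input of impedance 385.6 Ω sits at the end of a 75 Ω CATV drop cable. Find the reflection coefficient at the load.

Γ = 0.674

Γ = (Z_L − Z_0)/(Z_L + Z_0) = (385.6 − 75)/(385.6 + 75) = 310.6/460.6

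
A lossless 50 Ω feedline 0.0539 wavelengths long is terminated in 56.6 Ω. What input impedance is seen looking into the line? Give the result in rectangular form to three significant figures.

βl = 2π × 0.0539 = 19.4°
tan(βl) = tan(19.4°) = 0.352
Z_in = Z_0·(Z_L + jZ_0·tanβl)/(Z_0 + jZ_L·tanβl)
     = 50·(56.6 + j17.6)/(50 + j19.9)

Z_in ≈ 54.9 − j4.28 Ω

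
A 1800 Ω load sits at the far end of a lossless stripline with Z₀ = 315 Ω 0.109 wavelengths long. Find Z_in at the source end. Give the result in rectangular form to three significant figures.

βl = 2π × 0.109 = 39.2°
tan(βl) = tan(39.2°) = 0.817
Z_in = Z_0·(Z_L + jZ_0·tanβl)/(Z_0 + jZ_L·tanβl)
     = 315·(1800 + j257)/(315 + j1470)

Z_in ≈ 132 − j357 Ω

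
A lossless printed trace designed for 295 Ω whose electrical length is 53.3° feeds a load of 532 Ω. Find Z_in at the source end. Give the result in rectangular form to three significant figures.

Z_in ≈ 217 − j130 Ω

tan(βl) = tan(53.3°) = 1.34
Z_in = Z_0·(Z_L + jZ_0·tanβl)/(Z_0 + jZ_L·tanβl)
     = 295·(532 + j396)/(295 + j714)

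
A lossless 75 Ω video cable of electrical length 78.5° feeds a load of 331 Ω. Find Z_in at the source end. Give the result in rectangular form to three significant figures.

tan(βl) = tan(78.5°) = 4.92
Z_in = Z_0·(Z_L + jZ_0·tanβl)/(Z_0 + jZ_L·tanβl)
     = 75·(331 + j369)/(75 + j1630)

Z_in ≈ 17.7 − j14.4 Ω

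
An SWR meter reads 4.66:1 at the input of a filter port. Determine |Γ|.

|Γ| ≈ 0.647

|Γ| = (S − 1)/(S + 1) = (4.66 − 1)/(4.66 + 1) = 3.66/5.66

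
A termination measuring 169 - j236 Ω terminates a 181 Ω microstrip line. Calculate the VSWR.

VSWR ≈ 3.54

Γ = (Z_L − Z_0)/(Z_L + Z_0) = (-12 − j236)/(350 − j236)
|Γ| = 236/422 = 0.56
VSWR = (1 + |Γ|)/(1 − |Γ|) = 1.56/0.44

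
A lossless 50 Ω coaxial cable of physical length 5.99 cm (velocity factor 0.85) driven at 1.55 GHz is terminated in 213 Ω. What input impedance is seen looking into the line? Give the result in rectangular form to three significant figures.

Z_in ≈ 19.8 + j39.5 Ω

λ = v/f = 0.85·c / 1.55 GHz = 0.165 m
βl = 2π·l/λ = 2π × 0.364 = 131°
tan(βl) = tan(131°) = -1.15
Z_in = Z_0·(Z_L + jZ_0·tanβl)/(Z_0 + jZ_L·tanβl)
     = 50·(213 − j57.4)/(50 − j244)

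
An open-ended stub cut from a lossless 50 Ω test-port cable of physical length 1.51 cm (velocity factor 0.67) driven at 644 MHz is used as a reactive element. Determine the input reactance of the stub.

X_in ≈ -159 Ω (capacitive)

λ = v/f = 0.67·c / 644 MHz = 0.312 m
βl = 2π·l/λ = 2π × 0.0484 = 17.4°
tan(βl) = 0.314
For an open-ended stub, Z_in = −jZ_0·cot(βl) = −jZ_0/tan(βl)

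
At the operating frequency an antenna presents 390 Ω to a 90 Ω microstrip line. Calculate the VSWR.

Γ = (390 − 90)/(390 + 90) = 0.625
VSWR = (1 + 0.625)/(1 − 0.625)

VSWR ≈ 4.33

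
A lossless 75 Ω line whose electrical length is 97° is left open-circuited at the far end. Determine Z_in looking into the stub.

tan(βl) = -8.14
For an open-circuited stub, Z_in = −jZ_0·cot(βl) = −jZ_0/tan(βl)

Z_in ≈ +j9.21 Ω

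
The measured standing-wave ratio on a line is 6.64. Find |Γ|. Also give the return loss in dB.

|Γ| = (S − 1)/(S + 1) = (6.64 − 1)/(6.64 + 1) = 5.64/7.64
RL = −20·log₁₀|Γ| = −20·log₁₀(0.738)

|Γ| ≈ 0.738; return loss ≈ 2.64 dB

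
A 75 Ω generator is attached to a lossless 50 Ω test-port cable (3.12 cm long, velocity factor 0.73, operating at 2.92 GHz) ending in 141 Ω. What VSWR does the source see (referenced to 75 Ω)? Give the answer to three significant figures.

VSWR ≈ 2.54

λ = v/f = 0.73·c / 2.92 GHz = 0.075 m
βl = 2π·l/λ = 2π × 0.416 = 150°
tan(βl) = -0.583
Z_in = Z_0·(Z_L + jZ_0·tanβl)/(Z_0 + jZ_L·tanβl) = 51 + j54.7 Ω
Γ_s = (Z_in − Z_s)/(Z_in + Z_s) = (-24 + j54.7)/(126 + j54.7), |Γ_s| = 0.435
VSWR = (1 + |Γ_s|)/(1 − |Γ_s|)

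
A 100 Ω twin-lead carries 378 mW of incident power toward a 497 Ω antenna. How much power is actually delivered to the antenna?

P_delivered ≈ 211 mW

Γ = (497 − 100)/(497 + 100) = 0.665
|Γ|² = 0.442
P_refl = |Γ|²·P_inc = 167 mW, P_del = (1 − |Γ|²)·P_inc = 211 mW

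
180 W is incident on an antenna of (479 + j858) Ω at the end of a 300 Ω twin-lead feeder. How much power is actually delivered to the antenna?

|Γ| = |(179 + j858)/(779 + j858)| = 0.756
|Γ|² = 0.572
P_refl = |Γ|²·P_inc = 103 W, P_del = (1 − |Γ|²)·P_inc = 77 W

P_delivered ≈ 77 W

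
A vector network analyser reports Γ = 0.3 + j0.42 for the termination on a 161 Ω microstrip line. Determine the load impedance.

Z_L = Z_0·(1 + Γ)/(1 − Γ) = 161·(1.3 + j0.42)/(0.7 − j0.42)

Z_L ≈ 177 + j203 Ω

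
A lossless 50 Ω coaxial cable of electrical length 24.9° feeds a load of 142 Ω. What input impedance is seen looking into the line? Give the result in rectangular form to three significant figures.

tan(βl) = tan(24.9°) = 0.464
Z_in = Z_0·(Z_L + jZ_0·tanβl)/(Z_0 + jZ_L·tanβl)
     = 50·(142 + j23.2)/(50 + j65.9)

Z_in ≈ 63 − j59.9 Ω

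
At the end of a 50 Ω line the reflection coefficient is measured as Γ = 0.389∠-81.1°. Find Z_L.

Z_L ≈ 41.2 − j37.3 Ω

Z_L = Z_0·(1 + Γ)/(1 − Γ) = 50·(1.06 − j0.384)/(0.94 + j0.384)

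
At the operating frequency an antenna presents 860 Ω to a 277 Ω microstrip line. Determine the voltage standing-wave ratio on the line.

VSWR ≈ 3.1

Γ = (860 − 277)/(860 + 277) = 0.513
VSWR = (1 + 0.513)/(1 − 0.513)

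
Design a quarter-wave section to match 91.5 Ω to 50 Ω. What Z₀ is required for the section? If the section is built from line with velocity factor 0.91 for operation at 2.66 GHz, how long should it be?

Z_qwt = √(Z_0·R_L) = √(50 × 91.5) = √4575
λ = 0.91·c/f = 0.103 m, so l = λ/4 = 0.0257 m

Z_qwt ≈ 67.6 Ω; length ≈ 2.57 cm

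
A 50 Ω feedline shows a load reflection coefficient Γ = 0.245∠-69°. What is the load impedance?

Z_L = Z_0·(1 + Γ)/(1 − Γ) = 50·(1.09 − j0.229)/(0.912 + j0.229)

Z_L ≈ 53.1 − j25.9 Ω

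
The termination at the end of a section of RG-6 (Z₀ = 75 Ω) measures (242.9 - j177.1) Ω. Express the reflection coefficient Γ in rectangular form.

Γ ≈ 0.64 − j0.201

Γ = (Z_L − Z_0)/(Z_L + Z_0) = (167.9 − j177.1)/(317.9 − j177.1)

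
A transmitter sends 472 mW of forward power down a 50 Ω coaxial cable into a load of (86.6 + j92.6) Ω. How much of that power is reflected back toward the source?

|Γ| = |(36.6 + j92.6)/(136.6 + j92.6)| = 0.603
|Γ|² = 0.364
P_refl = |Γ|²·P_inc = 172 mW, P_del = (1 − |Γ|²)·P_inc = 300 mW

P_reflected ≈ 172 mW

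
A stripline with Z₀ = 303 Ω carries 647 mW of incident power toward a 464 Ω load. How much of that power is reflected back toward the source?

Γ = (464 − 303)/(464 + 303) = 0.21
|Γ|² = 0.0441
P_refl = |Γ|²·P_inc = 28.5 mW, P_del = (1 − |Γ|²)·P_inc = 618 mW

P_reflected ≈ 28.5 mW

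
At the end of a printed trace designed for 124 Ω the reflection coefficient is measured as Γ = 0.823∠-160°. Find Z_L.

Z_L = Z_0·(1 + Γ)/(1 − Γ) = 124·(0.227 − j0.281)/(1.77 + j0.281)

Z_L ≈ 12.4 − j21.7 Ω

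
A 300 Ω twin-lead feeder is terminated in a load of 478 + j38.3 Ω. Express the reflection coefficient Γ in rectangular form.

Γ ≈ 0.231 + j0.0379

Γ = (Z_L − Z_0)/(Z_L + Z_0) = (178 + j38.3)/(778 + j38.3)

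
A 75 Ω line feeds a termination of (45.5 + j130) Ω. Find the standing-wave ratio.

VSWR ≈ 7.07

Γ = (Z_L − Z_0)/(Z_L + Z_0) = (-29.5 + j130)/(120.5 + j130)
|Γ| = 133/177 = 0.752
VSWR = (1 + |Γ|)/(1 − |Γ|) = 1.75/0.248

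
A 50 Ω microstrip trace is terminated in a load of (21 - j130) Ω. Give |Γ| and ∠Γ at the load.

Γ ≈ 0.899 ∠ -41.2°

Γ = (Z_L − Z_0)/(Z_L + Z_0) = (-29 − j130)/(71 − j130)
|Γ| = 133/148 = 0.899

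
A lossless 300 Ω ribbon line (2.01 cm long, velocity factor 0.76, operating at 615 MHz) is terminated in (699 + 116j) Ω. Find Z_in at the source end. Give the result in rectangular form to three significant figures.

λ = v/f = 0.76·c / 615 MHz = 0.371 m
βl = 2π·l/λ = 2π × 0.0542 = 19.5°
tan(βl) = tan(19.5°) = 0.354
Z_in = Z_0·(Z_L + jZ_0·tanβl)/(Z_0 + jZ_L·tanβl)
     = 300·(699 + j222)/(259 + j248)

Z_in ≈ 551 − j270 Ω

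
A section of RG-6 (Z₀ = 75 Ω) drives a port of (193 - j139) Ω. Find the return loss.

Γ = (118 − j139)/(268 − j139), |Γ| = 0.604
RL = −20·log₁₀|Γ| = −20·log₁₀(0.604)

RL ≈ 4.38 dB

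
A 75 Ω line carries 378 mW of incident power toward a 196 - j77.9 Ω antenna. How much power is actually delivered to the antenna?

|Γ| = |(121 − j77.9)/(271 − j77.9)| = 0.51
|Γ|² = 0.26
P_refl = |Γ|²·P_inc = 98.5 mW, P_del = (1 − |Γ|²)·P_inc = 280 mW

P_delivered ≈ 280 mW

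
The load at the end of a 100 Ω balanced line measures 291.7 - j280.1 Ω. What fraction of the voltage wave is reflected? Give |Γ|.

|Γ| ≈ 0.705

Γ = (Z_L − Z_0)/(Z_L + Z_0) = (191.7 − j280.1)/(391.7 − j280.1)
|Γ| = 339/482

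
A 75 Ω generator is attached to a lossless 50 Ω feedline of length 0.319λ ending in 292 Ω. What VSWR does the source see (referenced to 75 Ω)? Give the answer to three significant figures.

βl = 2π × 0.319 = 115°
tan(βl) = -2.16
Z_in = Z_0·(Z_L + jZ_0·tanβl)/(Z_0 + jZ_L·tanβl) = 10.3 + j22.3 Ω
Γ_s = (Z_in − Z_s)/(Z_in + Z_s) = (-64.7 + j22.3)/(85.3 + j22.3), |Γ_s| = 0.776
VSWR = (1 + |Γ_s|)/(1 − |Γ_s|)

VSWR ≈ 7.91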